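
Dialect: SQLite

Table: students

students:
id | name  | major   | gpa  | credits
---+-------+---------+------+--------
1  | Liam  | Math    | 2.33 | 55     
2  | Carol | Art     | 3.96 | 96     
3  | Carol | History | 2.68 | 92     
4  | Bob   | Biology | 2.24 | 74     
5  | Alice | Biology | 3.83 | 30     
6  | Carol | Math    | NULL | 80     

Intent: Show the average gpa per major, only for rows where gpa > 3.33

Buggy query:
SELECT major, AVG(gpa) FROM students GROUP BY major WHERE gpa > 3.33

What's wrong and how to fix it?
Bug: WHERE cannot follow GROUP BY

Fix: Place WHERE between FROM and GROUP BY

Corrected query:
SELECT major, AVG(gpa) FROM students WHERE gpa > 3.33 GROUP BY major

Result:
major   | AVG(gpa)
--------+---------
Art     | 3.96    
Biology | 3.83    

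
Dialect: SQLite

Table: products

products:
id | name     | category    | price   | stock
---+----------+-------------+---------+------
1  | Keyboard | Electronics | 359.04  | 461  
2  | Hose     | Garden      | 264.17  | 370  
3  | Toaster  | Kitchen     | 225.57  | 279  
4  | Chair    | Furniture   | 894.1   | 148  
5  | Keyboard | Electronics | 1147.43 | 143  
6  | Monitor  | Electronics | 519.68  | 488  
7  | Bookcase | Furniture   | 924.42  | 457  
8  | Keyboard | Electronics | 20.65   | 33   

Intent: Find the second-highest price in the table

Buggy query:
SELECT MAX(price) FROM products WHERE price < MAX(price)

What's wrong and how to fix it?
Bug: The inner MAX is an aggregate inside WHERE, which is not allowed

Fix: Compute the overall MAX in a subquery, then take MAX of rows below it

Corrected query:
SELECT MAX(price) FROM products WHERE price < (SELECT MAX(price) FROM products)

Result:
MAX(price)
----------
924.42    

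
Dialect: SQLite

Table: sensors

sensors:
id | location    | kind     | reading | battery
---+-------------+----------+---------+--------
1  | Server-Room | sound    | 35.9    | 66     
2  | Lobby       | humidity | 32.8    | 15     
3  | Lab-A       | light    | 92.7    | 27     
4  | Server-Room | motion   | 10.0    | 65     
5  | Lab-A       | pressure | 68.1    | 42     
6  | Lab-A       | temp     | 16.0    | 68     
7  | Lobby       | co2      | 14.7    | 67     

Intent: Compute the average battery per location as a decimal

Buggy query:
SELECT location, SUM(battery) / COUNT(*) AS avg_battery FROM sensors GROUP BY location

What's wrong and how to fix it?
Bug: Both operands are integers, so '/' performs integer division and truncates

Fix: Multiply by 1.0 (or CAST to REAL) to force floating-point division

Corrected query:
SELECT location, SUM(battery) * 1.0 / COUNT(*) AS avg_battery FROM sensors GROUP BY location

Result:
location    | avg_battery
------------+------------
Lab-A       | 45.666667  
Lobby       | 41         
Server-Room | 65.5       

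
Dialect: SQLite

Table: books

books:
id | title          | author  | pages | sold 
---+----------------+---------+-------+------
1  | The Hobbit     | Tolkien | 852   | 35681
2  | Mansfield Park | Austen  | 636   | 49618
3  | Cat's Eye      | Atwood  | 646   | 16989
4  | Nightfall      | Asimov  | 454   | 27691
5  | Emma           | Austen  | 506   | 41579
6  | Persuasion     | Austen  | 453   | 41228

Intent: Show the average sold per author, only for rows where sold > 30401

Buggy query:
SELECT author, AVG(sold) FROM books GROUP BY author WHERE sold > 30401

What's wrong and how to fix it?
Bug: WHERE cannot follow GROUP BY

Fix: Move the WHERE clause before GROUP BY

Corrected query:
SELECT author, AVG(sold) FROM books WHERE sold > 30401 GROUP BY author

Result:
author  | AVG(sold)   
--------+-------------
Austen  | 44141.666667
Tolkien | 35681       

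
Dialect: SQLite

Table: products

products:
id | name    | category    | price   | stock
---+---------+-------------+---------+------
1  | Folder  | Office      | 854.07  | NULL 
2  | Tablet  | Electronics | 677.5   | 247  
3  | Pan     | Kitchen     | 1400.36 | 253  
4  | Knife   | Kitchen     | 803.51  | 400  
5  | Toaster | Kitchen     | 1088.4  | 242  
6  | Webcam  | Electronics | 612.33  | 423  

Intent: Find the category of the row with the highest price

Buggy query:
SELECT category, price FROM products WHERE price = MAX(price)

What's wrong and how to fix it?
Bug: MAX(price) is an aggregate and cannot be used directly in WHERE

Fix: Wrap MAX in a scalar subquery so WHERE compares against a single value

Corrected query:
SELECT category, price FROM products WHERE price = (SELECT MAX(price) FROM products)

Result:
category | price  
---------+--------
Kitchen  | 1400.36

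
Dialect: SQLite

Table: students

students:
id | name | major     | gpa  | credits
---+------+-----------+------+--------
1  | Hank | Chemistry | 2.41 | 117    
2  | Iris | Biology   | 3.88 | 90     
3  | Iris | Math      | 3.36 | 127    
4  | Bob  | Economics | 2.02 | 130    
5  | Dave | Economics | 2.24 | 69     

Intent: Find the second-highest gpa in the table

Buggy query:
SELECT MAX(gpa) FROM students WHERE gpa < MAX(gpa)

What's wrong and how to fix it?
Bug: The inner MAX is an aggregate inside WHERE, which is not allowed

Fix: Compute the overall MAX in a subquery, then take MAX of rows below it

Corrected query:
SELECT MAX(gpa) FROM students WHERE gpa < (SELECT MAX(gpa) FROM students)

Result:
MAX(gpa)
--------
3.36    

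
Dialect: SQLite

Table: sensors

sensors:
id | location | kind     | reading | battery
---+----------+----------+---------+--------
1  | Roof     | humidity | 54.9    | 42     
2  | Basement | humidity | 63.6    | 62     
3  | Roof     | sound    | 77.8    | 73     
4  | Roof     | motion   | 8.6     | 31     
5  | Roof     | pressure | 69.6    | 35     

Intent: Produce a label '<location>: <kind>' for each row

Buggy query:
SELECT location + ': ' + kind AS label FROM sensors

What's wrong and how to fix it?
Bug: SQLite uses || for string concatenation; + coerces text to numbers (yielding 0)

Fix: Replace + with || to concatenate text

Corrected query:
SELECT location || ': ' || kind AS label FROM sensors

Result:
label             
------------------
Roof: humidity    
Basement: humidity
Roof: sound       
Roof: motion      
Roof: pressure    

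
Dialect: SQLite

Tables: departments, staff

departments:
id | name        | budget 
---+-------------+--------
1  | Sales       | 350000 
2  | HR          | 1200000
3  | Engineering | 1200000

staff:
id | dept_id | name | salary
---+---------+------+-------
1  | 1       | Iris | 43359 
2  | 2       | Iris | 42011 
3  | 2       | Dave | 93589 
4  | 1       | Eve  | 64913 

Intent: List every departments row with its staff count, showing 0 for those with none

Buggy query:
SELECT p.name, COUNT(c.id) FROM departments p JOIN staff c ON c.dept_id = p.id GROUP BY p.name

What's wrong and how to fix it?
Bug: INNER JOIN drops departments rows that have no matching staff rows

Fix: Use LEFT JOIN so parents without children still appear (COUNT(c.id) gives 0)

Corrected query:
SELECT p.name, COUNT(c.id) FROM departments p LEFT JOIN staff c ON c.dept_id = p.id GROUP BY p.name

Result:
name        | COUNT(c.id)
------------+------------
Engineering | 0          
HR          | 2          
Sales       | 2          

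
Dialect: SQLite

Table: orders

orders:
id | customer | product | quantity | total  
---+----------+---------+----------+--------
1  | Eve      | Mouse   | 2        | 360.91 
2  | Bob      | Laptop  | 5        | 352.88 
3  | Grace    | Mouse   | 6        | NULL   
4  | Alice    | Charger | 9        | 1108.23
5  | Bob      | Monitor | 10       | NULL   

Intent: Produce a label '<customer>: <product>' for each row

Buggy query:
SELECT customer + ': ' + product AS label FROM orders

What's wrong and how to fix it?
Bug: SQLite uses || for string concatenation; + coerces text to numbers (yielding 0)

Fix: Use the || operator for string concatenation

Corrected query:
SELECT customer || ': ' || product AS label FROM orders

Result:
label         
--------------
Eve: Mouse    
Bob: Laptop   
Grace: Mouse  
Alice: Charger
Bob: Monitor  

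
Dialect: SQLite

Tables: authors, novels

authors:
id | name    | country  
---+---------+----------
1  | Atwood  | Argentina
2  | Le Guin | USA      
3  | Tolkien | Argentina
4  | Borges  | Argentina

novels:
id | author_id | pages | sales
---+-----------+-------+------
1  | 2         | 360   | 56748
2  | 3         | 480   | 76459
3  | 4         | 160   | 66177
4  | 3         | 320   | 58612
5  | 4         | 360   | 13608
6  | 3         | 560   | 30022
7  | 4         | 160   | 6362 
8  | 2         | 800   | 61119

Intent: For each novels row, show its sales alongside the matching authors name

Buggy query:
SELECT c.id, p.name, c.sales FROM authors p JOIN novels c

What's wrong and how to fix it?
Bug: Missing join condition: each novels row is matched to all authors rows instead of just its own

Fix: Add ON c.author_id = p.id to the JOIN

Corrected query:
SELECT c.id, p.name, c.sales FROM authors p JOIN novels c ON c.author_id = p.id

Result:
id | name    | sales
---+---------+------
1  | Le Guin | 56748
2  | Tolkien | 76459
3  | Borges  | 66177
4  | Tolkien | 58612
5  | Borges  | 13608
6  | Tolkien | 30022
7  | Borges  | 6362 
8  | Le Guin | 61119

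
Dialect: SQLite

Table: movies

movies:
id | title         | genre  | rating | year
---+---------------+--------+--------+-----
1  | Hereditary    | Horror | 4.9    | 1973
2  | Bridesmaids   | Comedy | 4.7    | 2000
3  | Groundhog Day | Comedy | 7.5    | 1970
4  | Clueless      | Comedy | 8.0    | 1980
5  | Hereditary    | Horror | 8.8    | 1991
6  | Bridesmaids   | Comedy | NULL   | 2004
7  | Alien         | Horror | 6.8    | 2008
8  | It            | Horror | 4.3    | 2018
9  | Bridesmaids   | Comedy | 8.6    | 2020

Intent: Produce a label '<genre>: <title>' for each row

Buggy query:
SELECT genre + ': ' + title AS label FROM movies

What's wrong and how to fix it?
Bug: '+' is numeric addition; on text columns SQLite converts them to 0 instead of concatenating

Fix: Replace + with || to concatenate text

Corrected query:
SELECT genre || ': ' || title AS label FROM movies

Result:
label                
---------------------
Horror: Hereditary   
Comedy: Bridesmaids  
Comedy: Groundhog Day
Comedy: Clueless     
Horror: Hereditary   
Comedy: Bridesmaids  
Horror: Alien        
Horror: It           
Comedy: Bridesmaids  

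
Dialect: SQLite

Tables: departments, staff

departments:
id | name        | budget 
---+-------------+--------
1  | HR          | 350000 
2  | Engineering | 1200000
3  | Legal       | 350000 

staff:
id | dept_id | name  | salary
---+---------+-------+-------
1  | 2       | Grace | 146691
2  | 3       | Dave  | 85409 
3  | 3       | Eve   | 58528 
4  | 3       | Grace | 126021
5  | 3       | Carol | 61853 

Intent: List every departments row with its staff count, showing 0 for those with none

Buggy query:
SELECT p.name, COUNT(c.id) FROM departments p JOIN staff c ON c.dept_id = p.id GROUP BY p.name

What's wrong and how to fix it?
Bug: An inner join excludes parents with zero children

Fix: Switch to LEFT JOIN to retain unmatched parent rows

Corrected query:
SELECT p.name, COUNT(c.id) FROM departments p LEFT JOIN staff c ON c.dept_id = p.id GROUP BY p.name

Result:
name        | COUNT(c.id)
------------+------------
Engineering | 1          
HR          | 0          
Legal       | 4          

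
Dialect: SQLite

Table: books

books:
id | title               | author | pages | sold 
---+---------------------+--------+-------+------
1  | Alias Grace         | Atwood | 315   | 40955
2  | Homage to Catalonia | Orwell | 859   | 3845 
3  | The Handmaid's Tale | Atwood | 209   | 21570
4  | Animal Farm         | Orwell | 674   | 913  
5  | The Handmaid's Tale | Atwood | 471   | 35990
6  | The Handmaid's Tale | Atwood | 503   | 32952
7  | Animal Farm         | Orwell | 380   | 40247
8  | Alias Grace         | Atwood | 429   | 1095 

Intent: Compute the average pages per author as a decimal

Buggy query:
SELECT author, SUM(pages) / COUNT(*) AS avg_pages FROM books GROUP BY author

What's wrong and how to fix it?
Bug: SUM(pages) and COUNT(*) are both integers; the division truncates the fractional part

Fix: Multiply by 1.0 (or CAST to REAL) to force floating-point division

Corrected query:
SELECT author, SUM(pages) * 1.0 / COUNT(*) AS avg_pages FROM books GROUP BY author

Result:
author | avg_pages 
-------+-----------
Atwood | 385.4     
Orwell | 637.666667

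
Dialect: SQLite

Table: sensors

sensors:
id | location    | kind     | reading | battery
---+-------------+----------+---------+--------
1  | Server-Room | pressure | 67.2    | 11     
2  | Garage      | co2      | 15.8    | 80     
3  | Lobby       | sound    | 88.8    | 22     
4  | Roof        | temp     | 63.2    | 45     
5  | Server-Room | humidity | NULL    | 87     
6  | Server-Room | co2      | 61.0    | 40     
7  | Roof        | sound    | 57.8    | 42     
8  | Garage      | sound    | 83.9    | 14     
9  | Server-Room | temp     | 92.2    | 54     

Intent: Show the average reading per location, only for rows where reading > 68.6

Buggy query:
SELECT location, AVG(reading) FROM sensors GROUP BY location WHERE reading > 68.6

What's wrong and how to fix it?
Bug: Row-level WHERE must come before GROUP BY in the clause order

Fix: Move the WHERE clause before GROUP BY

Corrected query:
SELECT location, AVG(reading) FROM sensors WHERE reading > 68.6 GROUP BY location

Result:
location    | AVG(reading)
------------+-------------
Garage      | 83.9        
Lobby       | 88.8        
Server-Room | 92.2        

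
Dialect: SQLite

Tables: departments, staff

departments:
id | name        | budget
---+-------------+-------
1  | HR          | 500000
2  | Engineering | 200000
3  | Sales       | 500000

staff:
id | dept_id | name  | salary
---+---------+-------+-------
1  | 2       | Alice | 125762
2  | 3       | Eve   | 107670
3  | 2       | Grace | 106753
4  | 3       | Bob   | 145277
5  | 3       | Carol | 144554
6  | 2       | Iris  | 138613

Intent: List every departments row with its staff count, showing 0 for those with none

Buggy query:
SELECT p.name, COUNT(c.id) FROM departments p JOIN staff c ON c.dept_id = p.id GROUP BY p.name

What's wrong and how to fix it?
Bug: An inner join excludes parents with zero children

Fix: Use LEFT JOIN so parents without children still appear (COUNT(c.id) gives 0)

Corrected query:
SELECT p.name, COUNT(c.id) FROM departments p LEFT JOIN staff c ON c.dept_id = p.id GROUP BY p.name

Result:
name        | COUNT(c.id)
------------+------------
Engineering | 3          
HR          | 0          
Sales       | 3          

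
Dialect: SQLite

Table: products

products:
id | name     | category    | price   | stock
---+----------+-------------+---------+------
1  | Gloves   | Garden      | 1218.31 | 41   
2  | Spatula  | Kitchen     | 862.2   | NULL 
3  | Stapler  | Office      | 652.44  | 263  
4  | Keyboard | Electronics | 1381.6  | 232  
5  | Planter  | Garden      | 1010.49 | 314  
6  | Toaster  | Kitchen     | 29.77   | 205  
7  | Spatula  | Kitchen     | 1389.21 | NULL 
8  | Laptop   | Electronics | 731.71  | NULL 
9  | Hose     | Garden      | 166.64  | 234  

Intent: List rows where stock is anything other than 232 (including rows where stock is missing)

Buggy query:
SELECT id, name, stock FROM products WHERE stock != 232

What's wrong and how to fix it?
Bug: 'stock != 232' is unknown when stock is NULL, so NULL rows are silently excluded

Fix: Add an explicit OR stock IS NULL to include the missing-value rows

Corrected query:
SELECT id, name, stock FROM products WHERE stock != 232 OR stock IS NULL

Result:
id | name    | stock
---+---------+------
1  | Gloves  | 41   
2  | Spatula | NULL 
3  | Stapler | 263  
5  | Planter | 314  
6  | Toaster | 205  
7  | Spatula | NULL 
8  | Laptop  | NULL 
9  | Hose    | 234  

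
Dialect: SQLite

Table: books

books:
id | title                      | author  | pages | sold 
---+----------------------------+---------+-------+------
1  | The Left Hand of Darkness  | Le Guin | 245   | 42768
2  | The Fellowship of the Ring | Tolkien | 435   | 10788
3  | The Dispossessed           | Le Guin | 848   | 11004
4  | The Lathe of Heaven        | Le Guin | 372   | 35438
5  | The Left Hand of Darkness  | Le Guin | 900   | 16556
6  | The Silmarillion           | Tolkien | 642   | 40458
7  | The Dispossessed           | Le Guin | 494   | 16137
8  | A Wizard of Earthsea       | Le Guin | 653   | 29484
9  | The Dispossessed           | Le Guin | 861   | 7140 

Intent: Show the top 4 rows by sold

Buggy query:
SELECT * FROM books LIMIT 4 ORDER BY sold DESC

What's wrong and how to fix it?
Bug: ORDER BY cannot follow LIMIT; LIMIT is the final clause

Fix: Swap the clauses: ORDER BY first, then LIMIT

Corrected query:
SELECT * FROM books ORDER BY sold DESC LIMIT 4

Result:
id | title                     | author  | pages | sold 
---+---------------------------+---------+-------+------
1  | The Left Hand of Darkness | Le Guin | 245   | 42768
6  | The Silmarillion          | Tolkien | 642   | 40458
4  | The Lathe of Heaven       | Le Guin | 372   | 35438
8  | A Wizard of Earthsea      | Le Guin | 653   | 29484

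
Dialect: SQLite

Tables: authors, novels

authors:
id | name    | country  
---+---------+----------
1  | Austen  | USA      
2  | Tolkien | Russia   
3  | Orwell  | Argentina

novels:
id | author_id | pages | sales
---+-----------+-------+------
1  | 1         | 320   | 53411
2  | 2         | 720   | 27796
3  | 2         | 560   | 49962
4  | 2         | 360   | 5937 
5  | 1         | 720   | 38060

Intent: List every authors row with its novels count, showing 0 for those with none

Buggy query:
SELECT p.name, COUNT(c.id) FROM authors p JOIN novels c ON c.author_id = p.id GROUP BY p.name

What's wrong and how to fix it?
Bug: An inner join excludes parents with zero children

Fix: Switch to LEFT JOIN to retain unmatched parent rows

Corrected query:
SELECT p.name, COUNT(c.id) FROM authors p LEFT JOIN novels c ON c.author_id = p.id GROUP BY p.name

Result:
name    | COUNT(c.id)
--------+------------
Austen  | 2          
Orwell  | 0          
Tolkien | 3          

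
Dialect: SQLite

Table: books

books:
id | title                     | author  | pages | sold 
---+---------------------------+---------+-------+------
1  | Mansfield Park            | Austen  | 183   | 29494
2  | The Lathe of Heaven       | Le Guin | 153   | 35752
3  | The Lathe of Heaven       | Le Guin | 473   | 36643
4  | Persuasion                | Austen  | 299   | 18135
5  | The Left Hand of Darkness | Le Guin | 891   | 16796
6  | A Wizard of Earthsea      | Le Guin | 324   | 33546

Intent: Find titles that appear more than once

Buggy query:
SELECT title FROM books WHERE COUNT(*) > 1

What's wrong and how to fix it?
Bug: COUNT(*) is an aggregate and cannot be used in WHERE

Fix: GROUP BY title, then filter groups with HAVING COUNT(*) > 1

Corrected query:
SELECT title FROM books GROUP BY title HAVING COUNT(*) > 1

Result:
title              
-------------------
The Lathe of Heaven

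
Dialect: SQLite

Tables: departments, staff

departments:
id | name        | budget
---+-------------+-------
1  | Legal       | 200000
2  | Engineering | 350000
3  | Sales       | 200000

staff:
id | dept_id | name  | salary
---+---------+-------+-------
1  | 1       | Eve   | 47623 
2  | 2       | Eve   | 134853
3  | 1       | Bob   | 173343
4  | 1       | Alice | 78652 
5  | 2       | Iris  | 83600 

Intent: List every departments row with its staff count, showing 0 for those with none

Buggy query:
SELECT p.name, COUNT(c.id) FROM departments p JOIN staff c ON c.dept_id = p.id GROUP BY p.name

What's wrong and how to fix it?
Bug: INNER JOIN drops departments rows that have no matching staff rows

Fix: Switch to LEFT JOIN to retain unmatched parent rows

Corrected query:
SELECT p.name, COUNT(c.id) FROM departments p LEFT JOIN staff c ON c.dept_id = p.id GROUP BY p.name

Result:
name        | COUNT(c.id)
------------+------------
Engineering | 2          
Legal       | 3          
Sales       | 0          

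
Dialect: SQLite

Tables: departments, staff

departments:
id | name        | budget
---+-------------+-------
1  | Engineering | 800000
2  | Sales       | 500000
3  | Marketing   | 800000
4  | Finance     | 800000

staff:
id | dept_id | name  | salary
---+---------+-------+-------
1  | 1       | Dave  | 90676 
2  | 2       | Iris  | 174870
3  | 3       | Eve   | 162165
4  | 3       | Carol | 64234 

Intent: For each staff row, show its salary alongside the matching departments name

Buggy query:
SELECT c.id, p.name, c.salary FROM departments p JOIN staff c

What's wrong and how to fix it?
Bug: Missing join condition: each staff row is matched to all departments rows instead of just its own

Fix: Add ON c.dept_id = p.id to the JOIN

Corrected query:
SELECT c.id, p.name, c.salary FROM departments p JOIN staff c ON c.dept_id = p.id

Result:
id | name        | salary
---+-------------+-------
1  | Engineering | 90676 
2  | Sales       | 174870
3  | Marketing   | 162165
4  | Marketing   | 64234 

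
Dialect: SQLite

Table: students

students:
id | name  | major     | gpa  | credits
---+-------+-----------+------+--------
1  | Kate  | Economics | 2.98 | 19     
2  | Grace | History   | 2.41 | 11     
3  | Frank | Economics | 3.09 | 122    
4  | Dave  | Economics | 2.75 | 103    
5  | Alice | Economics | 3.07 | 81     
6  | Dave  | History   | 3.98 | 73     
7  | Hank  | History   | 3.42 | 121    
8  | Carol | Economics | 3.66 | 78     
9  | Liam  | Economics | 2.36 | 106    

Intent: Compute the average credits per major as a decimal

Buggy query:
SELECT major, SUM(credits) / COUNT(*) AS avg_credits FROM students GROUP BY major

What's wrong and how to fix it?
Bug: Both operands are integers, so '/' performs integer division and truncates

Fix: Multiply by 1.0 (or CAST to REAL) to force floating-point division

Corrected query:
SELECT major, SUM(credits) * 1.0 / COUNT(*) AS avg_credits FROM students GROUP BY major

Result:
major     | avg_credits
----------+------------
Economics | 84.833333  
History   | 68.333333  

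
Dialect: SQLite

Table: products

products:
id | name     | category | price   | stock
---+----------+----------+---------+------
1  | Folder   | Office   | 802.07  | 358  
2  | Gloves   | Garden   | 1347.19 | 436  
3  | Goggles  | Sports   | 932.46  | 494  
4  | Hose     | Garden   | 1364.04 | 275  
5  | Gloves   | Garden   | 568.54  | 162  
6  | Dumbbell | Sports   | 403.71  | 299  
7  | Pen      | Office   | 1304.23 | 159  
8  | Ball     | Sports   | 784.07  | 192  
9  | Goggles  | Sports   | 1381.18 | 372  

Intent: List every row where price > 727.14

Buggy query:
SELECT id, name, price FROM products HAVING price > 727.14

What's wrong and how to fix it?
Bug: HAVING filters the output of aggregation, but this query has no GROUP BY and no aggregate functions, so SQLite rejects it (HAVING clause on a non-aggregate query); the condition here is per row

Fix: Use WHERE for row-level filtering

Corrected query:
SELECT id, name, price FROM products WHERE price > 727.14

Result:
id | name    | price  
---+---------+--------
1  | Folder  | 802.07 
2  | Gloves  | 1347.19
3  | Goggles | 932.46 
4  | Hose    | 1364.04
7  | Pen     | 1304.23
8  | Ball    | 784.07 
9  | Goggles | 1381.18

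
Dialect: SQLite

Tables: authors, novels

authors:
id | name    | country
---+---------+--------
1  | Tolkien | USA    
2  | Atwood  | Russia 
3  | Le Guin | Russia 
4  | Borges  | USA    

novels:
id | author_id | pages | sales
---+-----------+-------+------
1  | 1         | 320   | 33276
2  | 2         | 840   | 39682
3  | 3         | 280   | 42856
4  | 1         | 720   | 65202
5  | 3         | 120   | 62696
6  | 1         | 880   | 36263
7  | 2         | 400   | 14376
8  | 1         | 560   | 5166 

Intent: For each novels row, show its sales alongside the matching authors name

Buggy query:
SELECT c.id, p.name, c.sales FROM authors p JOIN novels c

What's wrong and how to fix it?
Bug: Missing join condition: each novels row is matched to all authors rows instead of just its own

Fix: Add ON c.author_id = p.id to the JOIN

Corrected query:
SELECT c.id, p.name, c.sales FROM authors p JOIN novels c ON c.author_id = p.id

Result:
id | name    | sales
---+---------+------
1  | Tolkien | 33276
2  | Atwood  | 39682
3  | Le Guin | 42856
4  | Tolkien | 65202
5  | Le Guin | 62696
6  | Tolkien | 36263
7  | Atwood  | 14376
8  | Tolkien | 5166 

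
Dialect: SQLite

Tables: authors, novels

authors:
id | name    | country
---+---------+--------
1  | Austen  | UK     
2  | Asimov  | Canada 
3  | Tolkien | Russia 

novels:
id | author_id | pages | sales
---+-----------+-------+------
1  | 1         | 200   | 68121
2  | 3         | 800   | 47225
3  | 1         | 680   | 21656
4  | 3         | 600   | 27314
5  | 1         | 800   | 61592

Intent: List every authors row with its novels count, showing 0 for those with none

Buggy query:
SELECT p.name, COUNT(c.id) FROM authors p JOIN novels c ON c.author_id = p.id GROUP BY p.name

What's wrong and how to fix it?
Bug: An inner join excludes parents with zero children

Fix: Switch to LEFT JOIN to retain unmatched parent rows

Corrected query:
SELECT p.name, COUNT(c.id) FROM authors p LEFT JOIN novels c ON c.author_id = p.id GROUP BY p.name

Result:
name    | COUNT(c.id)
--------+------------
Asimov  | 0          
Austen  | 3          
Tolkien | 2          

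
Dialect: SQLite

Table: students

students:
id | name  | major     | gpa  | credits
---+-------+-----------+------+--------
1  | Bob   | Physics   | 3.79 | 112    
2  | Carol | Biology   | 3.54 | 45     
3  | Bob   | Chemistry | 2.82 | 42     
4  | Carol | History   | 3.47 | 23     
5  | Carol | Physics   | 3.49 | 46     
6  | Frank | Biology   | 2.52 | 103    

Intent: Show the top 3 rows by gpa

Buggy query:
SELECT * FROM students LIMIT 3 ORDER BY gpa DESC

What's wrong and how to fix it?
Bug: LIMIT must come after ORDER BY

Fix: Swap the clauses: ORDER BY first, then LIMIT

Corrected query:
SELECT * FROM students ORDER BY gpa DESC LIMIT 3

Result:
id | name  | major   | gpa  | credits
---+-------+---------+------+--------
1  | Bob   | Physics | 3.79 | 112    
2  | Carol | Biology | 3.54 | 45     
5  | Carol | Physics | 3.49 | 46     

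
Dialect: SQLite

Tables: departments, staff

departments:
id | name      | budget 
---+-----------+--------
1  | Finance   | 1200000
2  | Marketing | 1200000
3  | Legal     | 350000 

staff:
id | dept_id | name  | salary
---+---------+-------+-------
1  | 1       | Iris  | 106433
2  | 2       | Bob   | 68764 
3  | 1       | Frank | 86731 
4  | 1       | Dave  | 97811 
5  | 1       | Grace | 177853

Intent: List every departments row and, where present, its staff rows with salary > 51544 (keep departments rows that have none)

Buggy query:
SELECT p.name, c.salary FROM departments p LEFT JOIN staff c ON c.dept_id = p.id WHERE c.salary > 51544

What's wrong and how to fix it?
Bug: Filtering c.salary in WHERE discards the NULL rows produced by LEFT JOIN, turning it into an inner join

Fix: Put 'c.salary > 51544' in the JOIN's ON clause instead of WHERE

Corrected query:
SELECT p.name, c.salary FROM departments p LEFT JOIN staff c ON c.dept_id = p.id AND c.salary > 51544

Result:
name      | salary
----------+-------
Finance   | 86731 
Finance   | 97811 
Finance   | 106433
Finance   | 177853
Marketing | 68764 
Legal     | NULL  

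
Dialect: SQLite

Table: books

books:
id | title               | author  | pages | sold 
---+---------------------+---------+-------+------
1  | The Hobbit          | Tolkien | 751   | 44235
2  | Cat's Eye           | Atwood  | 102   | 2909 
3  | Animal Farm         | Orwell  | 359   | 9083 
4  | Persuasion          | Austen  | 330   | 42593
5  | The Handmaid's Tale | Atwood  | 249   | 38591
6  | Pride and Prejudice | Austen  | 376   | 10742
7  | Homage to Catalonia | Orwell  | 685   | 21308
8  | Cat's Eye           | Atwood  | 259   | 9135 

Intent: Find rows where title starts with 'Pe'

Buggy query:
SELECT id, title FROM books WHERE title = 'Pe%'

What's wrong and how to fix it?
Bug: Wildcards only work with LIKE; '=' treats '%' as a literal character

Fix: Replace '=' with LIKE so 'Pe%' is treated as a pattern

Corrected query:
SELECT id, title FROM books WHERE title LIKE 'Pe%'

Result:
id | title     
---+-----------
4  | Persuasion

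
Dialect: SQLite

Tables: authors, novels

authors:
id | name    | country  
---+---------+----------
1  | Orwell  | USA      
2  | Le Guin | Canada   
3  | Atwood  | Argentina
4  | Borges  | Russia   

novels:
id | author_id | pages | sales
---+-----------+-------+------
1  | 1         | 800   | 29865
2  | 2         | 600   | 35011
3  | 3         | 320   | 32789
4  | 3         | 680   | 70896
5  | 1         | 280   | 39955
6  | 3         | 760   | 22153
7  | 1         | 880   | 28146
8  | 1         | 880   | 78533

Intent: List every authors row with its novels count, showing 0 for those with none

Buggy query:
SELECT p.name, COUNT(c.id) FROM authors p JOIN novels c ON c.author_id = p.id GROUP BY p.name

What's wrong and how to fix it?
Bug: An inner join excludes parents with zero children

Fix: Switch to LEFT JOIN to retain unmatched parent rows

Corrected query:
SELECT p.name, COUNT(c.id) FROM authors p LEFT JOIN novels c ON c.author_id = p.id GROUP BY p.name

Result:
name    | COUNT(c.id)
--------+------------
Atwood  | 3          
Borges  | 0          
Le Guin | 1          
Orwell  | 4          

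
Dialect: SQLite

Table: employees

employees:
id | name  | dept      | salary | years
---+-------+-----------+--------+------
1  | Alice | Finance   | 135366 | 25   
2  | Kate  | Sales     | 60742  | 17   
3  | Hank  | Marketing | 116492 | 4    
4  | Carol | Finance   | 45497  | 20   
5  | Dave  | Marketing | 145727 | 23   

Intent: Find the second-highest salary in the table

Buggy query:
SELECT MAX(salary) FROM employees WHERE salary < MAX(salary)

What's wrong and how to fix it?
Bug: MAX(salary) on the right of the comparison is an aggregate-in-WHERE error

Fix: Put the inner MAX in a scalar subquery

Corrected query:
SELECT MAX(salary) FROM employees WHERE salary < (SELECT MAX(salary) FROM employees)

Result:
MAX(salary)
-----------
135366     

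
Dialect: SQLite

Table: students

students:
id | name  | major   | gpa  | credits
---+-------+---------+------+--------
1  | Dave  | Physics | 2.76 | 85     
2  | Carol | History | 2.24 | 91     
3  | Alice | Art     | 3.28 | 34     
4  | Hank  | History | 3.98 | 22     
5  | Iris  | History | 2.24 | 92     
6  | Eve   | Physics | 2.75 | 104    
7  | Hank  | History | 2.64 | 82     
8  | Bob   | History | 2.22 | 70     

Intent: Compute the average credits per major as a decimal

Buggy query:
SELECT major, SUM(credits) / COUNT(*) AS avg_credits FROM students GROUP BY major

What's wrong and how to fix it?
Bug: Both operands are integers, so '/' performs integer division and truncates

Fix: Multiply by 1.0 (or CAST to REAL) to force floating-point division

Corrected query:
SELECT major, SUM(credits) * 1.0 / COUNT(*) AS avg_credits FROM students GROUP BY major

Result:
major   | avg_credits
--------+------------
Art     | 34         
History | 71.4       
Physics | 94.5       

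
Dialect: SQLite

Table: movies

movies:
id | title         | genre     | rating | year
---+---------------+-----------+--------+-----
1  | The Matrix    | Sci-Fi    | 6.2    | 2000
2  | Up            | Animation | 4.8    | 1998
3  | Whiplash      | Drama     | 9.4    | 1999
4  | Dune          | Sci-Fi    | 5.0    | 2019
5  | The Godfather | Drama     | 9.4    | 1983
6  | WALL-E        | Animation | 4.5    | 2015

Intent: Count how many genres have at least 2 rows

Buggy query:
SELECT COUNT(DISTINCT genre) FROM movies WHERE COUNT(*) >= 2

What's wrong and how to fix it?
Bug: COUNT(*) cannot appear in WHERE; the per-group count doesn't exist yet

Fix: Group first with HAVING COUNT(*) >= 2, then COUNT the resulting groups

Corrected query:
SELECT COUNT(*) FROM (SELECT genre FROM movies GROUP BY genre HAVING COUNT(*) >= 2)

Result:
COUNT(*)
--------
3       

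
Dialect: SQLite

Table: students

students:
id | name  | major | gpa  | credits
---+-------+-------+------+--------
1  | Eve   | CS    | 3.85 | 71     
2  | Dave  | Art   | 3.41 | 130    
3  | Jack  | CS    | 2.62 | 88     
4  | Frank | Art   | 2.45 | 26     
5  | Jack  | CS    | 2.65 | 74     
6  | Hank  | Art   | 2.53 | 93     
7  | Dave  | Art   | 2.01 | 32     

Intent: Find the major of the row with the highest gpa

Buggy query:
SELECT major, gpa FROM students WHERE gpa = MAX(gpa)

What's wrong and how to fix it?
Bug: WHERE is evaluated per row; an aggregate over the whole table isn't defined there

Fix: Use a subquery: WHERE gpa = (SELECT MAX(gpa) FROM students)

Corrected query:
SELECT major, gpa FROM students WHERE gpa = (SELECT MAX(gpa) FROM students)

Result:
major | gpa 
------+-----
CS    | 3.85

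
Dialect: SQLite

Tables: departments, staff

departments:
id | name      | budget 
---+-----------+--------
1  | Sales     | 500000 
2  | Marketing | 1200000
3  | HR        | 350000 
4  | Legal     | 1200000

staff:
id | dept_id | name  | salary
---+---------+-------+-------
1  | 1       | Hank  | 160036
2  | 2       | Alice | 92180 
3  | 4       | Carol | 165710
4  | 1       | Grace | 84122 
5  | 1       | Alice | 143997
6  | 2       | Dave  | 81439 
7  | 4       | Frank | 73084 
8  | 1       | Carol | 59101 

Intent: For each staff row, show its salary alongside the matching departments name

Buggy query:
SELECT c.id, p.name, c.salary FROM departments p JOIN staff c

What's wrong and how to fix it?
Bug: Missing join condition: each staff row is matched to all departments rows instead of just its own

Fix: Add ON c.dept_id = p.id to the JOIN

Corrected query:
SELECT c.id, p.name, c.salary FROM departments p JOIN staff c ON c.dept_id = p.id

Result:
id | name      | salary
---+-----------+-------
1  | Sales     | 160036
2  | Marketing | 92180 
3  | Legal     | 165710
4  | Sales     | 84122 
5  | Sales     | 143997
6  | Marketing | 81439 
7  | Legal     | 73084 
8  | Sales     | 59101 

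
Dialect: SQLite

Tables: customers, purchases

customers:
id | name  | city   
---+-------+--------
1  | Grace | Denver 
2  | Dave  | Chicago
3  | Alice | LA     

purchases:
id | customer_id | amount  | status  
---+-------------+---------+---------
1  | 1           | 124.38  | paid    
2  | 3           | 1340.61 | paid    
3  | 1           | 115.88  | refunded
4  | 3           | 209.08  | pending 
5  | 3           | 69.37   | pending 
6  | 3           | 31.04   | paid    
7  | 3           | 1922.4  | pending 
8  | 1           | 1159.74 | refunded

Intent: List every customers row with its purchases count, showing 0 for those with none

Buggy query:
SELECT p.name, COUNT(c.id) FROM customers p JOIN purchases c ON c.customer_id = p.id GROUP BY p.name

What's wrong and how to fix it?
Bug: An inner join excludes parents with zero children

Fix: Use LEFT JOIN so parents without children still appear (COUNT(c.id) gives 0)

Corrected query:
SELECT p.name, COUNT(c.id) FROM customers p LEFT JOIN purchases c ON c.customer_id = p.id GROUP BY p.name

Result:
name  | COUNT(c.id)
------+------------
Alice | 5          
Dave  | 0          
Grace | 3          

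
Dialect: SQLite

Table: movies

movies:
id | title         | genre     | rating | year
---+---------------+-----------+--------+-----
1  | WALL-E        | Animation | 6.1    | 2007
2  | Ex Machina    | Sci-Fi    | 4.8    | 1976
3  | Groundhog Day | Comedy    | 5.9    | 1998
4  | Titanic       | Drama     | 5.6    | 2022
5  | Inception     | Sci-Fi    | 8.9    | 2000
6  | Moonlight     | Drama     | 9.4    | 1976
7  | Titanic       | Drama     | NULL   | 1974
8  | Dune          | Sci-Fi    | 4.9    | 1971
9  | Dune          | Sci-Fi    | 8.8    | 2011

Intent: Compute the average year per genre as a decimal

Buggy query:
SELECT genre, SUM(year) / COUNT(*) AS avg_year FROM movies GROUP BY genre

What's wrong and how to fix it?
Bug: Both operands are integers, so '/' performs integer division and truncates

Fix: Multiply by 1.0 (or CAST to REAL) to force floating-point division

Corrected query:
SELECT genre, SUM(year) * 1.0 / COUNT(*) AS avg_year FROM movies GROUP BY genre

Result:
genre     | avg_year   
----------+------------
Animation | 2007       
Comedy    | 1998       
Drama     | 1990.666667
Sci-Fi    | 1989.5     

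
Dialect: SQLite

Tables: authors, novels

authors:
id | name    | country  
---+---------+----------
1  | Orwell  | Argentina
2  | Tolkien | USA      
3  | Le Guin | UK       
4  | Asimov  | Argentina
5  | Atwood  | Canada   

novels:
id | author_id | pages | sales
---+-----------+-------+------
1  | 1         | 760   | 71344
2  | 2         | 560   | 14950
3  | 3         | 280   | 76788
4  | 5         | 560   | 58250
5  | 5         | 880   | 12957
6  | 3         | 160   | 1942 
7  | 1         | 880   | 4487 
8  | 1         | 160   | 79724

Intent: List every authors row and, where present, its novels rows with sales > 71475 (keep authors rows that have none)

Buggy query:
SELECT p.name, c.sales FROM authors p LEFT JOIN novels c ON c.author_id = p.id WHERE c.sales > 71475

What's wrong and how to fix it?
Bug: A WHERE condition on the right-hand table after LEFT JOIN drops unmatched parents

Fix: Put 'c.sales > 71475' in the JOIN's ON clause instead of WHERE

Corrected query:
SELECT p.name, c.sales FROM authors p LEFT JOIN novels c ON c.author_id = p.id AND c.sales > 71475

Result:
name    | sales
--------+------
Orwell  | 79724
Tolkien | NULL 
Le Guin | 76788
Asimov  | NULL 
Atwood  | NULL 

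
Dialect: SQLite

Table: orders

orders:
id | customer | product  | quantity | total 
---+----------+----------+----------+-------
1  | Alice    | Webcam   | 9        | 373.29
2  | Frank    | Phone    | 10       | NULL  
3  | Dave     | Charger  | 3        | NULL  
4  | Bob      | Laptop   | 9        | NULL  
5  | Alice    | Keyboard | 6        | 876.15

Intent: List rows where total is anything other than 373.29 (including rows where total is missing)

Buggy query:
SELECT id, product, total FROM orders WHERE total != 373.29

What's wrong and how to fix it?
Bug: 'total != 373.29' is unknown when total is NULL, so NULL rows are silently excluded

Fix: Add an explicit OR total IS NULL to include the missing-value rows

Corrected query:
SELECT id, product, total FROM orders WHERE total != 373.29 OR total IS NULL

Result:
id | product  | total 
---+----------+-------
2  | Phone    | NULL  
3  | Charger  | NULL  
4  | Laptop   | NULL  
5  | Keyboard | 876.15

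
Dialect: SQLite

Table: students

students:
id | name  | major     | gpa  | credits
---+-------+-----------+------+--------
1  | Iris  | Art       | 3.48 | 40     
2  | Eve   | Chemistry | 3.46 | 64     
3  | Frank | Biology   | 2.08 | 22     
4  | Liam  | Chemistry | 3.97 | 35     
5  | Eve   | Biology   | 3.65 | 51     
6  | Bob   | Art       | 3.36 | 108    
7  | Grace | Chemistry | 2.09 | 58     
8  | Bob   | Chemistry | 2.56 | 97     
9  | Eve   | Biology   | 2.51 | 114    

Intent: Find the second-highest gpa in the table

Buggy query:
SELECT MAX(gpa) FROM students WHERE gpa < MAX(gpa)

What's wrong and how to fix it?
Bug: The inner MAX is an aggregate inside WHERE, which is not allowed

Fix: Compute the overall MAX in a subquery, then take MAX of rows below it

Corrected query:
SELECT MAX(gpa) FROM students WHERE gpa < (SELECT MAX(gpa) FROM students)

Result:
MAX(gpa)
--------
3.65    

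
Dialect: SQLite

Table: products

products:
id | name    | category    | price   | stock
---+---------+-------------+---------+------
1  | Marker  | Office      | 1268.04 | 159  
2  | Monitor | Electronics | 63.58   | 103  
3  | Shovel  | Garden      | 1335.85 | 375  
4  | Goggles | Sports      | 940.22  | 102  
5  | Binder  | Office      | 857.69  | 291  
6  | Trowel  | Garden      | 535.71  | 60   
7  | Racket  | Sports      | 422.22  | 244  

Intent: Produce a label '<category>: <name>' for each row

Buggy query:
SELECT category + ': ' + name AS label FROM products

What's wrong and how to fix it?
Bug: '+' is numeric addition; on text columns SQLite converts them to 0 instead of concatenating

Fix: Replace + with || to concatenate text

Corrected query:
SELECT category || ': ' || name AS label FROM products

Result:
label               
--------------------
Office: Marker      
Electronics: Monitor
Garden: Shovel      
Sports: Goggles     
Office: Binder      
Garden: Trowel      
Sports: Racket      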